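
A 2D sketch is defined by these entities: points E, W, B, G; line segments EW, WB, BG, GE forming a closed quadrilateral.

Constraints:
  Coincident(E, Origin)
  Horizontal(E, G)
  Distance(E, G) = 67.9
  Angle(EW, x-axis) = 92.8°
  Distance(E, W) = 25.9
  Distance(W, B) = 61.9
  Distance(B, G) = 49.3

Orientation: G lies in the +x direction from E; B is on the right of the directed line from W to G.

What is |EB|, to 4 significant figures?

40.03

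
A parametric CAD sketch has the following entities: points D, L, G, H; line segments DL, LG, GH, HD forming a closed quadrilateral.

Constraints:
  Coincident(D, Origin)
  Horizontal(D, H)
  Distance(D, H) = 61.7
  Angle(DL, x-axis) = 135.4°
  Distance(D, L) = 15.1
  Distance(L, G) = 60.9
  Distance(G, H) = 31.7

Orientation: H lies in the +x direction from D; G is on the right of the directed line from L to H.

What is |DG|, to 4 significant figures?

46.17

Checks: |LG| = 60.90 ✓; |GH| = 31.70 ✓.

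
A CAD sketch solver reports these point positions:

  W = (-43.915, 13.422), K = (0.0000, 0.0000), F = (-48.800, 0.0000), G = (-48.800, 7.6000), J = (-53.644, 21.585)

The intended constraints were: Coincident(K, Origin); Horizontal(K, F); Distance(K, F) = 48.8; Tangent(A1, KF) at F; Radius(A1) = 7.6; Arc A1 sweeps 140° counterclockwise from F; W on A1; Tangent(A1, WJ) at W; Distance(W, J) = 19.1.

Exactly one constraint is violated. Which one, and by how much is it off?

Distance(W, J) = 19.1 — off by 6.40.

K = (0.00, 0.00) ✓; K.y = 0.00, F.y = 0.00 ✓; |KF| = 48.80 ✓; ∠(GF, FK) = 90.00° ✓; |GF| = 7.600 ✓; bearing(G→W) − bearing(G→F) = 140.0° ✓; |GW| = 7.600 ✓; ∠(GW, WJ) = 90.00° ✓; |WJ| = 12.70 ✗.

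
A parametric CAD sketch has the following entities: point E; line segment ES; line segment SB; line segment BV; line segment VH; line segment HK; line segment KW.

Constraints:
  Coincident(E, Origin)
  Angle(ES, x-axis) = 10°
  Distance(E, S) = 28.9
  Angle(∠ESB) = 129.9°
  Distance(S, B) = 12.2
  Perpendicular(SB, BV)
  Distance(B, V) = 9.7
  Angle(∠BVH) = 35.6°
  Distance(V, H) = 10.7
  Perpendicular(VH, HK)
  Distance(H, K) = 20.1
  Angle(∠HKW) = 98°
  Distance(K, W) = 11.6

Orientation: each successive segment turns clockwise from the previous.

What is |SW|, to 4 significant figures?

30.40

E is at the origin; ES runs at 10.0° with length 28.9, so S = (28.46, 5.018). ∠ESB = 129.9° gives SB at -40.10° from the x-axis; with |SB| = 12.2, B = (37.79, -2.840). SB is perpendicular to BV, so BV runs at -130.1°; with |BV| = 9.7, V = (31.54, -10.26). ∠BVH = 35.6° gives VH at 85.50° from the x-axis; with |VH| = 10.7, H = (32.38, 0.4074). VH is perpendicular to HK, so HK runs at -4.500°; with |HK| = 20.1, K = (52.42, -1.170). ∠HKW = 98.0° gives KW at -86.50° from the x-axis; with |KW| = 11.6, W = (53.13, -12.75). Then |SW| = |W − S| = 30.40.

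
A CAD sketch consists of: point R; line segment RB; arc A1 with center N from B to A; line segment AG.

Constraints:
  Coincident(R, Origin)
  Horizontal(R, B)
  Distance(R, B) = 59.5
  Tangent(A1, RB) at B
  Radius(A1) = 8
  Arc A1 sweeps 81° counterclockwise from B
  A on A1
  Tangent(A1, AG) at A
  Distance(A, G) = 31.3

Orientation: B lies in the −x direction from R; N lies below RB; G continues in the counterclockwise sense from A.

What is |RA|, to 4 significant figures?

67.74

R is at the origin; R and B share the same y with |RB| = 59.5 and B on the −x side, so B = (-59.50, 0.000). A1 meets RB tangentially, so NB is at right angles to RB, so N = B + (0, -8) = (-59.50, -8.000). On A1, B sits at bearing 90° from N; an 81° counterclockwise sweep puts A at bearing 171°, so A = N + 8.0·(cos 171°, sin 171°) = (-67.40, -6.749). Then |RA| = |A − R| = 67.74.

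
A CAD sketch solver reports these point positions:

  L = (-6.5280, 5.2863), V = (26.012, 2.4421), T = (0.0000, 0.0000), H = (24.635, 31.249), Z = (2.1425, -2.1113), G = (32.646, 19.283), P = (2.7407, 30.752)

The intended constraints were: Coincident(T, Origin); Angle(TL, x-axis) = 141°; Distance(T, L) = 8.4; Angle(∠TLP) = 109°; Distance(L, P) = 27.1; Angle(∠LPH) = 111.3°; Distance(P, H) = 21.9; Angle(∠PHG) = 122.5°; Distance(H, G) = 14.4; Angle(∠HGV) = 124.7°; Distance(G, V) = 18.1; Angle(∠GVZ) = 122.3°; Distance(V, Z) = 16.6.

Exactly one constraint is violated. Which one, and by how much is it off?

Distance(V, Z) = 16.6 — off by 7.70.

T = (0.00, 0.00) ✓; TL at 141.0° ✓; |TL| = 8.400 ✓; ∠TLP = 109.0° ✓; |LP| = 27.10 ✓; ∠LPH = 111.3° ✓; |PH| = 21.90 ✓; ∠PHG = 122.5° ✓; |HG| = 14.40 ✓; ∠HGV = 124.7° ✓; |GV| = 18.10 ✓; ∠GVZ = 122.3° ✓; |VZ| = 24.30 ✗.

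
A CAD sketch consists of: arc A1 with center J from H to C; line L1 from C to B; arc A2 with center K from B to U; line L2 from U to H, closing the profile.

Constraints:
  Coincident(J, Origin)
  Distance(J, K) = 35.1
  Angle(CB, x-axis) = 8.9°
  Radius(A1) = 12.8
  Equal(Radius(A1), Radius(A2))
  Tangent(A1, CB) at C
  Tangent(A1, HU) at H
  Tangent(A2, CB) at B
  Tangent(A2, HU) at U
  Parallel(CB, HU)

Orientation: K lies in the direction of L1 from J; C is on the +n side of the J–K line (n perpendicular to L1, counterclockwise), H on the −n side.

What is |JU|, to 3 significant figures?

37.4

The slot axis is L1's direction at 8.9°, so u = (cos 8.9°, sin 8.9°) = (0.988, 0.155) and n = (−sin 8.9°, cos 8.9°) = (-0.155, 0.988). J is at the origin and K lies 35.1 along u from J, so K = 35.1·u = (34.7, 5.43). Tangency of A1 to both parallel lines with radius 12.8 puts C and H at J ± 12.8·n: C = (-1.98, 12.6), H = (1.98, -12.6). Equal radii place B and U the same way about K: B = K + 12.8·n = (32.7, 18.1), U = K − 12.8·n = (36.7, -7.22). Then |JU| = |U − J| = 37.4.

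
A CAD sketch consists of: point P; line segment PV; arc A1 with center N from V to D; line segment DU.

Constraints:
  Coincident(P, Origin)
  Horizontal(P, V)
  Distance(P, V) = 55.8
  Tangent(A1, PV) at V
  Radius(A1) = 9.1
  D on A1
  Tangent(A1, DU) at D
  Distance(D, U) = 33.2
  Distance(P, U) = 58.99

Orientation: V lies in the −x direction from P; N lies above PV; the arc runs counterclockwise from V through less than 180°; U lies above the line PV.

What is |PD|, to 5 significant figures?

47.443

P is at the origin; PV is horizontal with |PV| = 55.8 and V on the −x side, so V = (-55.800, 0.0000). A1 meets PV tangentially, so NV is at right angles to PV, so N = V + (0, 9.1) = (-55.800, 9.1000). Since ND ⟂ DU (tangency), |NU| = √(9.1² + 33.2²) = 34.425 regardless of where D sits on A1. So U lies on both circle(P, 58.99) and circle(N, 34.425); the above-PV intersection is U = (-42.540, 40.868). D is the foot of the tangent from U: D = (-46.774, 7.9393).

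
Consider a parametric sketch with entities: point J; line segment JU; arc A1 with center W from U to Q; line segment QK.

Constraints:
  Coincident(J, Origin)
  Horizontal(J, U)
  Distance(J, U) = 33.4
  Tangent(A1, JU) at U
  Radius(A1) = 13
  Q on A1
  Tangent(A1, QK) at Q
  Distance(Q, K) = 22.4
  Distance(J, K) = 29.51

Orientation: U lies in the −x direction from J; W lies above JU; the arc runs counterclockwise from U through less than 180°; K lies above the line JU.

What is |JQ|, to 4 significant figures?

22.94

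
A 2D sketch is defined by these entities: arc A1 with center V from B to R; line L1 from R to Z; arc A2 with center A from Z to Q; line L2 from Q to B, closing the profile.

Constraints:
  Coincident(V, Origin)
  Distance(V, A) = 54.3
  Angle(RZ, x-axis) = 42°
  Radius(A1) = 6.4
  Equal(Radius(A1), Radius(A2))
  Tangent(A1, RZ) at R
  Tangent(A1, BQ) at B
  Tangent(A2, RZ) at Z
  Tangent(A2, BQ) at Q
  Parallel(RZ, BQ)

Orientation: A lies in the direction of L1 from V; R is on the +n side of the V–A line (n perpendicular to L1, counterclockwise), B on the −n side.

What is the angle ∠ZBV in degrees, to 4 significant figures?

76.74°

The slot axis is L1's direction at 42.0°, so u = (cos 42.0°, sin 42.0°) = (0.7431, 0.6691) and n = (−sin 42.0°, cos 42.0°) = (-0.6691, 0.7431). V is at the origin and A lies 54.3 along u from V, so A = 54.3·u = (40.35, 36.33). Tangency of A1 to both parallel lines with radius 6.4 puts R and B at V ± 6.4·n: R = (-4.282, 4.756), B = (4.282, -4.756). Equal radii place Z and Q the same way about A: Z = A + 6.4·n = (36.07, 41.09), Q = A − 6.4·n = (44.64, 31.58). Then cos ∠ZBV = BZ·BV / (|BZ||BV|), giving 76.74°.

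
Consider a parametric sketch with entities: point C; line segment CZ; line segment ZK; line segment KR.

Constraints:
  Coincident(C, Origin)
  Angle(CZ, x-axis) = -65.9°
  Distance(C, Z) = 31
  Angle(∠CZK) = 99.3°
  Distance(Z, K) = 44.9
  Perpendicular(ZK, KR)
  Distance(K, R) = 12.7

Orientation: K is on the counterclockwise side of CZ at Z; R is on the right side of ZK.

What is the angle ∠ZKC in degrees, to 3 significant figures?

31.5°

C is at the origin; CZ runs at -65.9° with length 31.0, so Z = 31.0·(cos -65.9°, sin -65.9°) = (12.7, -28.3). ∠CZK = 99.3°, so ZK runs at -65.9° + (180° − 99.3°) = 14.8° from the x-axis; with |ZK| = 44.9, K = Z + 44.9·(cos 14.8°, sin 14.8°) = (56.1, -16.8). Then cos ∠ZKC = KZ·KC / (|KZ||KC|), giving 31.5°.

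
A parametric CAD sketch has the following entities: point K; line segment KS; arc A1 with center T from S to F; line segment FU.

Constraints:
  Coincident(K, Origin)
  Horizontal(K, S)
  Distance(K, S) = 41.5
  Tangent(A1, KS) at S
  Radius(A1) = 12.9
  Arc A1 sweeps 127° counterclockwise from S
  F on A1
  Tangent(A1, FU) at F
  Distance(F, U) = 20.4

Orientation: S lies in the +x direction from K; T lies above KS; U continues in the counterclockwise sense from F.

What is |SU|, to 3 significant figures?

37.0

On A1, S sits at bearing -90° from T; a 127° counterclockwise sweep puts F at bearing 37°, so F = T + 12.9·(cos 37°, sin 37°) = (51.8, 20.7). Since A1 is tangent to FU there, TF ⟂ FU, so FU runs along (−sin 37°, cos 37°); with |FU| = 20.4, U = (39.5, 37.0). Then |SU| = |U − S| = 37.0.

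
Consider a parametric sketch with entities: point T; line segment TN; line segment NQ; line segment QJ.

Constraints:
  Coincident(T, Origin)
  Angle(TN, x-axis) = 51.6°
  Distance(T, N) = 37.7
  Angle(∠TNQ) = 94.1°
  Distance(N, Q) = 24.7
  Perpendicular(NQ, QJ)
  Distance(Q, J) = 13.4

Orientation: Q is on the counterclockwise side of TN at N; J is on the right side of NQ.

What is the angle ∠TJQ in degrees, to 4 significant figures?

28.24°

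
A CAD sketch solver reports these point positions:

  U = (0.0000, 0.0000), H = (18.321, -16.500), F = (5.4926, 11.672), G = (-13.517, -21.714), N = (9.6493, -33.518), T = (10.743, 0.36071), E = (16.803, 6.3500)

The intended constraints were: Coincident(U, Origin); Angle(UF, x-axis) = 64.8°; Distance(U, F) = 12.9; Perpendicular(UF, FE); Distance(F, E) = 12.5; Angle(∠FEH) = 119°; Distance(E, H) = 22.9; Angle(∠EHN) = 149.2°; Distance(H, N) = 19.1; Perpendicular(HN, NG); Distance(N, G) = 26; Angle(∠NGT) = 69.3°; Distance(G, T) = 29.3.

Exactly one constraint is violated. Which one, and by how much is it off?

Distance(G, T) = 29.3 — off by 3.50.

U = (0.00, 0.00) ✓; UF at 64.80° ✓; |UF| = 12.90 ✓; ∠(UF, FE) = 90.00° ✓; |FE| = 12.50 ✓; ∠FEH = 119.0° ✓; |EH| = 22.90 ✓; ∠EHN = 149.2° ✓; |HN| = 19.10 ✓; ∠(HN, NG) = 90.00° ✓; |NG| = 26.00 ✓; ∠NGT = 69.30° ✓; |GT| = 32.80 ✗.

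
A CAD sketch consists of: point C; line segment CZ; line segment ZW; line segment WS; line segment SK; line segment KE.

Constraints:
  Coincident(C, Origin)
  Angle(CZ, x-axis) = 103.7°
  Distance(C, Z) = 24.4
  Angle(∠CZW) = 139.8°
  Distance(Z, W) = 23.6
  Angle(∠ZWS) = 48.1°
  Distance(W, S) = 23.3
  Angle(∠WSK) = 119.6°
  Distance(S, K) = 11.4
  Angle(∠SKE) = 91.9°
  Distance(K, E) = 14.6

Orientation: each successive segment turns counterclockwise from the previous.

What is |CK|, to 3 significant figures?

15.6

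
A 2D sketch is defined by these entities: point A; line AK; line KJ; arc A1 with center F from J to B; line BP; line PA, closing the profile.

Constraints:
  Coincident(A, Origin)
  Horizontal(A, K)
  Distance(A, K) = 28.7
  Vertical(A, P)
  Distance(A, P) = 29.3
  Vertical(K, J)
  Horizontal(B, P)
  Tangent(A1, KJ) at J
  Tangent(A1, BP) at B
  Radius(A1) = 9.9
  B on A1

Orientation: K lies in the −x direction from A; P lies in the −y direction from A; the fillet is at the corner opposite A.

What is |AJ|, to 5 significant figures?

34.642

A is at the origin; AK is horizontal with |AK| = 28.7 and K on the −x side, so K = (-28.700, 0.0000). AP is vertical with |AP| = 29.3 and P on the −y side, so P = (0.0000, -29.300). The virtual corner opposite A is at (-28.700, -29.300). The tangent condition forces FJ to be normal to KJ and the tangent condition forces FB to be normal to BP, with radius 9.9, so the center F sits 9.9 in from both sides at F = (-18.800, -19.400). That places the tangent points at J = (-28.700, -19.400) on KJ and B = (-18.800, -29.300) on BP. Then |AJ| = |J − A| = 34.642.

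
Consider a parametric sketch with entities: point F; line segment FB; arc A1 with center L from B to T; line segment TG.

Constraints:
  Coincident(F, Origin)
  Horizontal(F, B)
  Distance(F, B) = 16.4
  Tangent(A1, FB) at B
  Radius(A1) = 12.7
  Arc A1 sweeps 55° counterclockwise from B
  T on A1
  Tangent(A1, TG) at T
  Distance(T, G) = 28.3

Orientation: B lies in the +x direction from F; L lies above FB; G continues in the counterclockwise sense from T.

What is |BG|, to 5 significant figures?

39.080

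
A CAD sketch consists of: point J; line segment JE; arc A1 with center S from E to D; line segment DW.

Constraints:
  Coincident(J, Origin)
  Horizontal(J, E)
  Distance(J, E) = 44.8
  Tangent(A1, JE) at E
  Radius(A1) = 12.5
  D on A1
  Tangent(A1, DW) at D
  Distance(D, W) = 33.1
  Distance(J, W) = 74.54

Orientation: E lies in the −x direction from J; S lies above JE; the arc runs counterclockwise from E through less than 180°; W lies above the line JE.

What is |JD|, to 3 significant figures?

42.0

Checks: |JE| = 44.80 ✓; |SD| = 12.50 ✓; ∠(SD, DW) = 90.00° ✓; |DW| = 33.10 ✓; |JW| = 74.54 ✓.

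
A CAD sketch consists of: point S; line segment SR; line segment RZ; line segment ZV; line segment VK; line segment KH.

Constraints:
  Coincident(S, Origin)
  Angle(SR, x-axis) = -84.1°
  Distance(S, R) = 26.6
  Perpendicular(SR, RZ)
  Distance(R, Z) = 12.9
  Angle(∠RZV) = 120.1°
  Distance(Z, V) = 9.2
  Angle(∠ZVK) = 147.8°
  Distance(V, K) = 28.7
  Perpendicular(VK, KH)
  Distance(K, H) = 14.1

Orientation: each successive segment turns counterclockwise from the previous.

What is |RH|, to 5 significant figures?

36.201

S is at the origin; SR runs at -84.1° with length 26.6, so R = (2.7343, -26.459). The perpendicularity gives RZ at right angles to SR, so RZ runs at 5.9000°; with |RZ| = 12.9, Z = (15.566, -25.133). ∠RZV = 120.1° gives ZV at 65.800° from the x-axis; with |ZV| = 9.2, V = (19.337, -16.742). ∠ZVK = 147.8° gives VK at 98.000° from the x-axis; with |VK| = 28.7, K = (15.343, 11.679). VK is perpendicular to KH, so KH runs at -172.00°; with |KH| = 14.1, H = (1.3802, 9.7168). Then |RH| = |H − R| = 36.201.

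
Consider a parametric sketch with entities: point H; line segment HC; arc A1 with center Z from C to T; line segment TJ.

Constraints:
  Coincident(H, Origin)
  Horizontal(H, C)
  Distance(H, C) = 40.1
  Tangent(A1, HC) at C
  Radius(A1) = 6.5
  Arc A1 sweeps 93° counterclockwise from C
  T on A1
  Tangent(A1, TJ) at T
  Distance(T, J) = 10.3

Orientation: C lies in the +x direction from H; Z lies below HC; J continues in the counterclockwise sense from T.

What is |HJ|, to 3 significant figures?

38.2

On A1, C sits at bearing 90° from Z; a 93° counterclockwise sweep puts T at bearing 183°, so T = Z + 6.5·(cos 183°, sin 183°) = (33.6, -6.84). The tangent condition forces ZT to be normal to TJ, so TJ runs along (−sin 183°, cos 183°); with |TJ| = 10.3, J = (34.1, -17.1). Then |HJ| = |J − H| = 38.2.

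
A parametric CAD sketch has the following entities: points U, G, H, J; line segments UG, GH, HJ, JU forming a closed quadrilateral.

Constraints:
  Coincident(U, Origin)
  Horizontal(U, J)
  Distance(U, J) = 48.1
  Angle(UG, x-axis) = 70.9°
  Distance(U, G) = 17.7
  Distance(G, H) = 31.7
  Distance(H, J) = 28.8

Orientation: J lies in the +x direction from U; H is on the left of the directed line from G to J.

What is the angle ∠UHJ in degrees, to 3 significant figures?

78.8°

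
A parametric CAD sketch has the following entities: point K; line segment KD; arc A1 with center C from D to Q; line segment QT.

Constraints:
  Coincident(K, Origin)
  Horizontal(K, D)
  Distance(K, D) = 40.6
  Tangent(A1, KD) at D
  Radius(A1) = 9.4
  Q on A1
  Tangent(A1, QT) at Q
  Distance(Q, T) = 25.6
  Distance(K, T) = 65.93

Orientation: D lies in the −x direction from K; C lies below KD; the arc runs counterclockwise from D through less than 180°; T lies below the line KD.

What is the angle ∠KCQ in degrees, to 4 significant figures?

145.0°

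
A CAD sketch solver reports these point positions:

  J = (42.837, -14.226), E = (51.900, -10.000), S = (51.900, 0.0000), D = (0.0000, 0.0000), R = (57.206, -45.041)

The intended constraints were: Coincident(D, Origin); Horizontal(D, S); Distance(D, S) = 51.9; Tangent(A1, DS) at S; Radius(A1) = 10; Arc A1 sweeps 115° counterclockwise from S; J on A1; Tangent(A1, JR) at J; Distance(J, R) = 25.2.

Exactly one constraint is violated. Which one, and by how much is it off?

Distance(J, R) = 25.2 — off by 8.80.

D = (0.00, 0.00) ✓; D.y = 0.00, S.y = 0.00 ✓; |DS| = 51.90 ✓; ∠(ES, SD) = 90.00° ✓; |ES| = 10.00 ✓; bearing(E→J) − bearing(E→S) = 115.0° ✓; |EJ| = 10.00 ✓; ∠(EJ, JR) = 90.00° ✓; |JR| = 34.00 ✗.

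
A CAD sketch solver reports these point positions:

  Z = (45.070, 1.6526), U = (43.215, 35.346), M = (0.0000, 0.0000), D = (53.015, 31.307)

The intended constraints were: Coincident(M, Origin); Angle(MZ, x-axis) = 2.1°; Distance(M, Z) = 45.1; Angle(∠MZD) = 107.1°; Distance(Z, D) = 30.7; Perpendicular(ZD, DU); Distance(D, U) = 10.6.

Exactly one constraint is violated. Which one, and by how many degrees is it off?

Perpendicular(ZD, DU) — off by 7.40°.

M = (0.00, 0.00) ✓; MZ at 2.100° ✓; |MZ| = 45.10 ✓; ∠MZD = 107.1° ✓; |ZD| = 30.70 ✓; ∠(ZD, DU) = 82.60° ✗; |DU| = 10.60 ✓.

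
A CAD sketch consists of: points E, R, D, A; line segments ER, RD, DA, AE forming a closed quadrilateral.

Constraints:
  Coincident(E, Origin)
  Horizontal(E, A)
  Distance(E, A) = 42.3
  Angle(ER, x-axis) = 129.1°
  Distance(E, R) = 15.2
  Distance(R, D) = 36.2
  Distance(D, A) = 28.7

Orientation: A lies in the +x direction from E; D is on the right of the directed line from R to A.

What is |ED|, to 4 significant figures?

21.23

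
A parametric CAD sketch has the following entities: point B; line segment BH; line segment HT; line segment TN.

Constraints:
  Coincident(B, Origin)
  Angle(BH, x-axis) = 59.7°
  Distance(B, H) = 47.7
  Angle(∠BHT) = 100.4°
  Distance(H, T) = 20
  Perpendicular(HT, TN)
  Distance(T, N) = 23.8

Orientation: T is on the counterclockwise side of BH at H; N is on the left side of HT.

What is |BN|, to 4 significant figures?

36.78

∠BHT = 100.4°, so HT runs at 59.7° + (180° − 100.4°) = 139.3° from the x-axis; with |HT| = 20.0, T = H + 20.0·(cos 139.3°, sin 139.3°) = (8.903, 54.23). HT ⟂ TN; with |TN| = 23.8 on the left of HT, N = T + 23.8·(-0.6521, -0.7581) = (-6.617, 36.18). Then |BN| = |N − B| = 36.78.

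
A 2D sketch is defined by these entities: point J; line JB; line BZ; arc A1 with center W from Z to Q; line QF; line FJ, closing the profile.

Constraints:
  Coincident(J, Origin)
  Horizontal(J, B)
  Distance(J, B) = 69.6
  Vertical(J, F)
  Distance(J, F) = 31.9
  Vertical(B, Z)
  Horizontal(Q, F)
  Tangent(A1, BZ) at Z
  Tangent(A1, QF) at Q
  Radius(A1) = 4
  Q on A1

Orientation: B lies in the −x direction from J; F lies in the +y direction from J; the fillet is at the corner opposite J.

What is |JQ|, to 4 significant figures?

72.94

J is at the origin; JB is horizontal with |JB| = 69.6 and B on the −x side, so B = (-69.60, 0.000). J and F share the same x with |JF| = 31.9 and F on the +y side, so F = (0.000, 31.90). The virtual corner opposite J is at (-69.60, 31.90). A1 meets BZ tangentially, so WZ is at right angles to BZ and tangency of A1 to QF means the radius WQ is perpendicular to QF, with radius 4.0, so the center W sits 4.0 in from both sides at W = (-65.60, 27.90). That places the tangent points at Z = (-69.60, 27.90) on BZ and Q = (-65.60, 31.90) on QF. Then |JQ| = |Q − J| = 72.94.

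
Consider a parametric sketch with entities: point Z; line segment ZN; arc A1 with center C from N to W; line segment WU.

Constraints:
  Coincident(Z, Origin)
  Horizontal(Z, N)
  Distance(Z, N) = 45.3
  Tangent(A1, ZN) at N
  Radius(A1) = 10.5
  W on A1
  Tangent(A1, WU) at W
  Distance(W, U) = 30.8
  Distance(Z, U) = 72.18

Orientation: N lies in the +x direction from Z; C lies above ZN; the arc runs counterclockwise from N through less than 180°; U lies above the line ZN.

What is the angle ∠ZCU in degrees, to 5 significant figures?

131.08°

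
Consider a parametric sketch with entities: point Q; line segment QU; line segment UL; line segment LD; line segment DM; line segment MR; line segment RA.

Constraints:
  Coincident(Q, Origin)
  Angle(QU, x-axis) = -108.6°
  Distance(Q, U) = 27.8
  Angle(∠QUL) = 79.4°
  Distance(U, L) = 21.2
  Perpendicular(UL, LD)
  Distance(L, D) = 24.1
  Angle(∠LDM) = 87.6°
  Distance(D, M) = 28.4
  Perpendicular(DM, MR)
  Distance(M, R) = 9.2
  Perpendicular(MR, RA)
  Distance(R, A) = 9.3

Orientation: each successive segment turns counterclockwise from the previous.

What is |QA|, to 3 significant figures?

13.5

Q is at the origin; QU runs at -108.6° with length 27.8, so U = (-8.87, -26.3). ∠QUL = 79.4° gives UL at -8.00° from the x-axis; with |UL| = 21.2, L = (12.1, -29.3). UL ⟂ LD, so LD runs at 82.0°; with |LD| = 24.1, D = (15.5, -5.43). ∠LDM = 87.6° gives DM at 174° from the x-axis; with |DM| = 28.4, M = (-12.8, -2.66). The perpendicularity gives MR at right angles to DM, so MR runs at -95.6°; with |MR| = 9.2, R = (-13.7, -11.8). The perpendicularity gives RA at right angles to MR, so RA runs at -5.60°; with |RA| = 9.3, A = (-4.43, -12.7). Then |QA| = |A − Q| = 13.5.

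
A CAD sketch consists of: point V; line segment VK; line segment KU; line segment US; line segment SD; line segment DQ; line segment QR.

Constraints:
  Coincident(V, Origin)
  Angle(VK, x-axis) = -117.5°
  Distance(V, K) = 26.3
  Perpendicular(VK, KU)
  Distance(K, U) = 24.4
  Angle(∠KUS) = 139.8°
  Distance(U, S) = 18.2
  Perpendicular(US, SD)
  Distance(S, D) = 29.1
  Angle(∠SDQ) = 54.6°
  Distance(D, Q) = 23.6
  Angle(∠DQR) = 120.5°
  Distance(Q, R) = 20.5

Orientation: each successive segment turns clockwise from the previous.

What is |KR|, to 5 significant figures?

28.369

∠SDQ = 54.6° gives DQ at -103.10° from the x-axis; with |DQ| = 23.6, Q = (-19.119, -7.1666). ∠DQR = 120.5° gives QR at -162.60° from the x-axis; with |QR| = 20.5, R = (-38.680, -13.297). Then |KR| = |R − K| = 28.369.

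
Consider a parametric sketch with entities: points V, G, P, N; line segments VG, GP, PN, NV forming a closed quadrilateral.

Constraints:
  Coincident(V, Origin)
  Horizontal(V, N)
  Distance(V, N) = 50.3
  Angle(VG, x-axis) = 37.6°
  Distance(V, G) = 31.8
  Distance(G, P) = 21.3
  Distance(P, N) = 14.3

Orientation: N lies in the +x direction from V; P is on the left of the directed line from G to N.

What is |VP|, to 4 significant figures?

47.63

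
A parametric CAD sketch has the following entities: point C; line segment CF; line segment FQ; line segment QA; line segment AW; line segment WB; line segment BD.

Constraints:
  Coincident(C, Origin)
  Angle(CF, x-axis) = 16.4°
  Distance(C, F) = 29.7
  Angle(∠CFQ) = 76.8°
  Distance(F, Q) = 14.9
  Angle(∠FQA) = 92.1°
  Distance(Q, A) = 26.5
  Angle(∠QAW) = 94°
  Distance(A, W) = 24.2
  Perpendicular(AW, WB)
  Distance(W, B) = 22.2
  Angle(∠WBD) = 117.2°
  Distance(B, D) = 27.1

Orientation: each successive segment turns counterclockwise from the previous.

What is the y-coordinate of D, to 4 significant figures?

22.81

C is at the origin; CF runs at 16.4° with length 29.7, so F = (28.49, 8.386). ∠CFQ = 76.8° gives FQ at 119.6° from the x-axis; with |FQ| = 14.9, Q = (21.13, 21.34). ∠FQA = 92.1° gives QA at -152.5° from the x-axis; with |QA| = 26.5, A = (-2.374, 9.105). ∠QAW = 94.0° gives AW at -66.50° from the x-axis; with |AW| = 24.2, W = (7.276, -13.09). AW ⟂ WB, so WB runs at 23.50°; with |WB| = 22.2, B = (27.63, -4.236). ∠WBD = 117.2° gives BD at 86.30° from the x-axis; with |BD| = 27.1, D = (29.38, 22.81). So D.y = 22.81.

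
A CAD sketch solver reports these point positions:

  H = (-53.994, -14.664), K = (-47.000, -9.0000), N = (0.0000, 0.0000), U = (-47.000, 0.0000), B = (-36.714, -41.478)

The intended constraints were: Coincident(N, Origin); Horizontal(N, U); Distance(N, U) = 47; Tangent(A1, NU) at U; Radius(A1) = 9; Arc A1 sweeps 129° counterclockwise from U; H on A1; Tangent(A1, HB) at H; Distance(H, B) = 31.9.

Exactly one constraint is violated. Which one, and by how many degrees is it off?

Tangent(A1, HB) at H — off by 6.20°.

N = (0.00, 0.00) ✓; N.y = 0.00, U.y = 0.00 ✓; |NU| = 47.00 ✓; ∠(KU, UN) = 90.00° ✓; |KU| = 9.000 ✓; bearing(K→H) − bearing(K→U) = 129.0° ✓; |KH| = 9.000 ✓; ∠(KH, HB) = 96.20° ✗; |HB| = 31.90 ✓.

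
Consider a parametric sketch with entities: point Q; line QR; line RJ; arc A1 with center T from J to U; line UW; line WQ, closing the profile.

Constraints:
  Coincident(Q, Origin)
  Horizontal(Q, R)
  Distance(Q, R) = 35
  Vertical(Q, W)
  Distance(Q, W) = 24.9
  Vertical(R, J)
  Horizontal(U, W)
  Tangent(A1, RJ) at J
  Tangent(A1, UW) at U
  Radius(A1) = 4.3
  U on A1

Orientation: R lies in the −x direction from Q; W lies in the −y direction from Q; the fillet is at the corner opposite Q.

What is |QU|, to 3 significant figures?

39.5

Q is at the origin; Q and R share the same y with |QR| = 35.0 and R on the −x side, so R = (-35.0, 0.00). Q and W share the same x with |QW| = 24.9 and W on the −y side, so W = (0.00, -24.9). The virtual corner opposite Q is at (-35.0, -24.9). Tangency of A1 to RJ means the radius TJ is perpendicular to RJ and tangency of A1 to UW means the radius TU is perpendicular to UW, with radius 4.3, so the center T sits 4.3 in from both sides at T = (-30.7, -20.6). That places the tangent points at J = (-35.0, -20.6) on RJ and U = (-30.7, -24.9) on UW. Then |QU| = |U − Q| = 39.5.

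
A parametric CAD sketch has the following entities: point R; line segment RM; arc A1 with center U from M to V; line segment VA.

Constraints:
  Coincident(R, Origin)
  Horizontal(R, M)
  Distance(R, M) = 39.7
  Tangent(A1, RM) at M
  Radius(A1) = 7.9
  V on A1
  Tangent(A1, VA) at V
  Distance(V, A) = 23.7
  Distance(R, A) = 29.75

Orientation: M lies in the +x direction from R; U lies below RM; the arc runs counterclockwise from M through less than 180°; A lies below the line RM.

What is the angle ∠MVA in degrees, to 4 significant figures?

152.9°

Checks: ∠(UM, MR) = 90.00° ✓; |UM| = 7.900 ✓; |UV| = 7.900 ✓; ∠(UV, VA) = 90.00° ✓; |VA| = 23.70 ✓; |RA| = 29.75 ✓.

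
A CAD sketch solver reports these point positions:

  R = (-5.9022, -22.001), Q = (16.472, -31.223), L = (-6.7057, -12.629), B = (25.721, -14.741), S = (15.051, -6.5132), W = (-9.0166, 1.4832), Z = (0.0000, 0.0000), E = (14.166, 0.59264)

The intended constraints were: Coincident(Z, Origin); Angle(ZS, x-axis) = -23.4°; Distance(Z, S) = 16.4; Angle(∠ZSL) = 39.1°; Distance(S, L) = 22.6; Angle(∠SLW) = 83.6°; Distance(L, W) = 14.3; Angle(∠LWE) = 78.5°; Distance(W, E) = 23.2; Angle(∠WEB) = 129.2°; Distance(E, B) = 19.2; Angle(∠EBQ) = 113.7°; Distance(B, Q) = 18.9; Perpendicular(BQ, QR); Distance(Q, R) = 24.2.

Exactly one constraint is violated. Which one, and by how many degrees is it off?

Perpendicular(BQ, QR) — off by 6.90°.

Z = (0.00, 0.00) ✓; ZS at -23.40° ✓; |ZS| = 16.40 ✓; ∠ZSL = 39.10° ✓; |SL| = 22.60 ✓; ∠SLW = 83.60° ✓; |LW| = 14.30 ✓; ∠LWE = 78.50° ✓; |WE| = 23.20 ✓; ∠WEB = 129.2° ✓; |EB| = 19.20 ✓; ∠EBQ = 113.7° ✓; |BQ| = 18.90 ✓; ∠(BQ, QR) = 83.10° ✗; |QR| = 24.20 ✓.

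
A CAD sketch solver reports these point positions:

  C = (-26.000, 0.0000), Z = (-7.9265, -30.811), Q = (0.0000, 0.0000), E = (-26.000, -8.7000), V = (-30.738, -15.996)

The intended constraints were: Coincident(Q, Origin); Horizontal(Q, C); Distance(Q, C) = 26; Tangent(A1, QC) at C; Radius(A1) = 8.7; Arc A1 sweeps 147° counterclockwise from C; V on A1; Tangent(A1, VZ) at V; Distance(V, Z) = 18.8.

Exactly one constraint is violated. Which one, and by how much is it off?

Distance(V, Z) = 18.8 — off by 8.40.

Q = (0.00, 0.00) ✓; Q.y = 0.00, C.y = 0.00 ✓; |QC| = 26.00 ✓; ∠(EC, CQ) = 90.00° ✓; |EC| = 8.700 ✓; bearing(E→V) − bearing(E→C) = 147.0° ✓; |EV| = 8.699 ✓; ∠(EV, VZ) = 90.00° ✓; |VZ| = 27.20 ✗.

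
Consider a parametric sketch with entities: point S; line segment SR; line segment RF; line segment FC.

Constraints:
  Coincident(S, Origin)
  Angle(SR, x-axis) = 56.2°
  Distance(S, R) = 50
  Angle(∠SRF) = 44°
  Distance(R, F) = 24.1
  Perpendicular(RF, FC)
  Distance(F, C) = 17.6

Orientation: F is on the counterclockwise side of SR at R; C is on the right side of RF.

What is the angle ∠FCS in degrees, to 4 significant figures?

12.78°

∠SRF = 44.0°, so RF runs at 56.2° + (180° − 44.0°) = 192.2° from the x-axis; with |RF| = 24.1, F = R + 24.1·(cos 192.2°, sin 192.2°) = (4.259, 36.46). RF is perpendicular to FC; with |FC| = 17.6 on the right of RF, C = F + 17.6·(-0.2113, 0.9774) = (0.5397, 53.66). Then cos ∠FCS = CF·CS / (|CF||CS|), giving 12.78°.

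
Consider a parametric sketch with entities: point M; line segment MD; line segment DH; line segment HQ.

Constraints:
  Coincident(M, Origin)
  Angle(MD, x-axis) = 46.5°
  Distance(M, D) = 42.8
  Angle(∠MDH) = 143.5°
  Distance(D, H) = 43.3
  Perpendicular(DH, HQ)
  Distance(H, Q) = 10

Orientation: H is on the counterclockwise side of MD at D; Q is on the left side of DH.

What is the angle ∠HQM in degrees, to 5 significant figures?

101.25°

M is at the origin; MD runs at 46.5° with length 42.8, so D = 42.8·(cos 46.5°, sin 46.5°) = (29.462, 31.046). ∠MDH = 143.5°, so DH runs at 46.5° + (180° − 143.5°) = 83.000° from the x-axis; with |DH| = 43.3, H = D + 43.3·(cos 83.000°, sin 83.000°) = (34.739, 74.023). DH is perpendicular to HQ; with |HQ| = 10.0 on the left of DH, Q = H + 10.0·(-0.99255, 0.12187) = (24.813, 75.242). Then cos ∠HQM = QH·QM / (|QH||QM|), giving 101.25°.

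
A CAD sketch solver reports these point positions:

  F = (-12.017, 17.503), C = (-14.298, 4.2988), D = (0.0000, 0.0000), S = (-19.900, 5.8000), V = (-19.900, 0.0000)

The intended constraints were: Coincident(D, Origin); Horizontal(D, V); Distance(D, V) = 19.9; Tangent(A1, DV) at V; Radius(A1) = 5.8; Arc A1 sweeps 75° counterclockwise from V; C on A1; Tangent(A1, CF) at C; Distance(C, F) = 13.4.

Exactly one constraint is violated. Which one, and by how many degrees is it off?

Tangent(A1, CF) at C — off by 5.20°.

D = (0.00, 0.00) ✓; D.y = 0.00, V.y = 0.00 ✓; |DV| = 19.90 ✓; ∠(SV, VD) = 90.00° ✓; |SV| = 5.800 ✓; bearing(S→C) − bearing(S→V) = 75.00° ✓; |SC| = 5.800 ✓; ∠(SC, CF) = 84.80° ✗; |CF| = 13.40 ✓.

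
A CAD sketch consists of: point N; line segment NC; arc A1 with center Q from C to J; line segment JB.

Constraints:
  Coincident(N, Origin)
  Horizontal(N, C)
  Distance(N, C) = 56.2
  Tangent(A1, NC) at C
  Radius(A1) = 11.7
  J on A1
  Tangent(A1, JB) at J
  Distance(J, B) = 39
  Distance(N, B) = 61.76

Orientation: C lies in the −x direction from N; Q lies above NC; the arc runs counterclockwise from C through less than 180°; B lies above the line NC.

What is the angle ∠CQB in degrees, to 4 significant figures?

154.1°

Checks: |QJ| = 11.70 ✓; ∠(QJ, JB) = 90.00° ✓; |JB| = 39.00 ✓; |NB| = 61.76 ✓.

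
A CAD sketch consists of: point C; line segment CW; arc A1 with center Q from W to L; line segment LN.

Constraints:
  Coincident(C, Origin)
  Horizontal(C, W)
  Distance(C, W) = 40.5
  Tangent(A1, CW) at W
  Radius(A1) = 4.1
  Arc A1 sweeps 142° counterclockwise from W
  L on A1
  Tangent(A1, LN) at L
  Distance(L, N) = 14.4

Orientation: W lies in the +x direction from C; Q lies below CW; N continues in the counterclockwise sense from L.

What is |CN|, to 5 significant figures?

51.914

On A1, W sits at bearing 90° from Q; a 142° counterclockwise sweep puts L at bearing 232°, so L = Q + 4.1·(cos 232°, sin 232°) = (37.976, -7.3308). A1 meets LN tangentially, so QL is at right angles to LN, so LN runs along (−sin 232°, cos 232°); with |LN| = 14.4, N = (49.323, -16.196). Then |CN| = |N − C| = 51.914.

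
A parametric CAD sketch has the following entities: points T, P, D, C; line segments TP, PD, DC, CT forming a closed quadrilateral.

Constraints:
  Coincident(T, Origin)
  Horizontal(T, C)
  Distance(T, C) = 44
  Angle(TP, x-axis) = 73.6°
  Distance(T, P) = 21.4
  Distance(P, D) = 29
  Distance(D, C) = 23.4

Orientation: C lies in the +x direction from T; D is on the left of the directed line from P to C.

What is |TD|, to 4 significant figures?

41.15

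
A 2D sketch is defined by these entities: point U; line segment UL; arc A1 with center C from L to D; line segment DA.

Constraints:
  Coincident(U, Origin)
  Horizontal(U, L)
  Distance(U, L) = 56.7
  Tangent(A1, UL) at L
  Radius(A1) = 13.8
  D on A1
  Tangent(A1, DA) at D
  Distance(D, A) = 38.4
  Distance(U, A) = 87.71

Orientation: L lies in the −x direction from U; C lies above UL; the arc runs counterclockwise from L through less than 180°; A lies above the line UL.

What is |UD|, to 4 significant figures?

51.29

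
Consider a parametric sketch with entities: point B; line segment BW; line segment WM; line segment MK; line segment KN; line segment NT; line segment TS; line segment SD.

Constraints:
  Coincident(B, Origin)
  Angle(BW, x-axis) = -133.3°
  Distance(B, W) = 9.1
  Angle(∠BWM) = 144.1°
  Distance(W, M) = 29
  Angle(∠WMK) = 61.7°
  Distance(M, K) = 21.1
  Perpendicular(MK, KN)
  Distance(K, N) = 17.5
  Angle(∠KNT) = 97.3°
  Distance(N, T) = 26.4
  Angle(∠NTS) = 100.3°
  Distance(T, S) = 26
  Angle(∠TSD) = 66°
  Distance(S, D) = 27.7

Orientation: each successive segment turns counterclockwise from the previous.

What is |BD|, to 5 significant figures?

31.216

B is at the origin; BW runs at -133.3° with length 9.1, so W = (-6.2409, -6.6227). ∠BWM = 144.1° gives WM at -97.400° from the x-axis; with |WM| = 29.0, M = (-9.9760, -35.381). ∠WMK = 61.7° gives MK at 20.900° from the x-axis; with |MK| = 21.1, K = (9.7357, -27.854). The perpendicularity gives KN at right angles to MK, so KN runs at 110.90°; with |KN| = 17.5, N = (3.4928, -11.505). ∠KNT = 97.3° gives NT at -166.40° from the x-axis; with |NT| = 26.4, T = (-22.167, -17.713). ∠NTS = 100.3° gives TS at -86.700° from the x-axis; with |TS| = 26.0, S = (-20.670, -43.670). ∠TSD = 66.0° gives SD at 27.300° from the x-axis; with |SD| = 27.7, D = (3.9444, -30.965). Then |BD| = |D − B| = 31.216.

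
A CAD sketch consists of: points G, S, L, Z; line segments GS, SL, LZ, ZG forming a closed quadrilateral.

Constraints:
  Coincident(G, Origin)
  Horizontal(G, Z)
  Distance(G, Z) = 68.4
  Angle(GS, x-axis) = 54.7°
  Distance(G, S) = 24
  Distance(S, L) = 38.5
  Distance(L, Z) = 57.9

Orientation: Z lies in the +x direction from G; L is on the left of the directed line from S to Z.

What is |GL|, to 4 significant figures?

62.47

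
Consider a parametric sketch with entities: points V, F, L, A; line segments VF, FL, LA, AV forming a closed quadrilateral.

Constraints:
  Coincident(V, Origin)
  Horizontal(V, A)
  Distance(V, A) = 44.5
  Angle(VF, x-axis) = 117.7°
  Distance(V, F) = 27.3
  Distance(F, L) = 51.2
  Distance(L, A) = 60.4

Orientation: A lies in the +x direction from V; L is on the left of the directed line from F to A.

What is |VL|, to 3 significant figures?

63.2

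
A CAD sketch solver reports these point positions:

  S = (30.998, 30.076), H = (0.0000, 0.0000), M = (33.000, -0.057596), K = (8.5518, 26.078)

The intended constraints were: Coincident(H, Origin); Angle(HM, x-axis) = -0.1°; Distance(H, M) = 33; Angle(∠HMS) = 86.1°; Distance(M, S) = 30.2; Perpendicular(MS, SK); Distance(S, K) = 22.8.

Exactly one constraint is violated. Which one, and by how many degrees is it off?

Perpendicular(MS, SK) — off by 6.30°.

H = (0.00, 0.00) ✓; HM at -0.1000° ✓; |HM| = 33.00 ✓; ∠HMS = 86.10° ✓; |MS| = 30.20 ✓; ∠(MS, SK) = 96.30° ✗; |SK| = 22.80 ✓.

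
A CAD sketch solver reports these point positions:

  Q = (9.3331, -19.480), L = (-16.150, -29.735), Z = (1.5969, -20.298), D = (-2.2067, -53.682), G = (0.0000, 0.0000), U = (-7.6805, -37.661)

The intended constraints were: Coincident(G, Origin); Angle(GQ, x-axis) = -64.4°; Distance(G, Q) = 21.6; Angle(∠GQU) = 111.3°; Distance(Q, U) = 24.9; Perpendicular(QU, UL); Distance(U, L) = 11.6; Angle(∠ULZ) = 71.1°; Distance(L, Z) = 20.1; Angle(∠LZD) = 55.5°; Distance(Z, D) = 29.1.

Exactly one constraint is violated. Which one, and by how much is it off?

Distance(Z, D) = 29.1 — off by 4.50.

G = (0.00, 0.00) ✓; GQ at -64.40° ✓; |GQ| = 21.60 ✓; ∠GQU = 111.3° ✓; |QU| = 24.90 ✓; ∠(QU, UL) = 90.00° ✓; |UL| = 11.60 ✓; ∠ULZ = 71.10° ✓; |LZ| = 20.10 ✓; ∠LZD = 55.50° ✓; |ZD| = 33.60 ✗.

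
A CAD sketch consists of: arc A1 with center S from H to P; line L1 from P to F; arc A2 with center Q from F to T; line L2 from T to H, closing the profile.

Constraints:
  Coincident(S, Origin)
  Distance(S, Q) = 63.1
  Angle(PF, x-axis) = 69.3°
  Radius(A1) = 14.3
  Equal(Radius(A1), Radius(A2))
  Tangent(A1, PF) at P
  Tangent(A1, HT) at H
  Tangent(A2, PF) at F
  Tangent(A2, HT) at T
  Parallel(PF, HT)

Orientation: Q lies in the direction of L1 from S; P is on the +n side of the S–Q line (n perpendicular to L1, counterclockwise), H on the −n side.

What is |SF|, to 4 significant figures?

64.70

The slot axis is L1's direction at 69.3°, so u = (cos 69.3°, sin 69.3°) = (0.3535, 0.9354) and n = (−sin 69.3°, cos 69.3°) = (-0.9354, 0.3535). S is at the origin and Q lies 63.1 along u from S, so Q = 63.1·u = (22.30, 59.03). Tangency of A1 to both parallel lines with radius 14.3 puts P and H at S ± 14.3·n: P = (-13.38, 5.055), H = (13.38, -5.055). Equal radii place F and T the same way about Q: F = Q + 14.3·n = (8.927, 64.08), T = Q − 14.3·n = (35.68, 53.97). Then |SF| = |F − S| = 64.70.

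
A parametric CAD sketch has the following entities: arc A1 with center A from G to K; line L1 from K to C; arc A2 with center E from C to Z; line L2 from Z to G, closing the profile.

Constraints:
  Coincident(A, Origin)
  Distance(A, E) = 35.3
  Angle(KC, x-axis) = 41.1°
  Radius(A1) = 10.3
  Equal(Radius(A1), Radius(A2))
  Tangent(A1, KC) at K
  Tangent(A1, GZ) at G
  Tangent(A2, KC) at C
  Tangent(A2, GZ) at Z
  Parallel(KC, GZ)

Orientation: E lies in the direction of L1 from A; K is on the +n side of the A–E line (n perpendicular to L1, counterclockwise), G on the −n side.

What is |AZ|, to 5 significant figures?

36.772

The slot axis is L1's direction at 41.1°, so u = (cos 41.1°, sin 41.1°) = (0.75356, 0.65738) and n = (−sin 41.1°, cos 41.1°) = (-0.65738, 0.75356). A is at the origin and E lies 35.3 along u from A, so E = 35.3·u = (26.601, 23.205). Tangency of A1 to both parallel lines with radius 10.3 puts K and G at A ± 10.3·n: K = (-6.7710, 7.7617), G = (6.7710, -7.7617). Equal radii place C and Z the same way about E: C = E + 10.3·n = (19.830, 30.967), Z = E − 10.3·n = (33.372, 15.444). Then |AZ| = |Z − A| = 36.772.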